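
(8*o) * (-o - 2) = -8*o^2 - 16*o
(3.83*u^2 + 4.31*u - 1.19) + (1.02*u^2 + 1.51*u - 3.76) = 4.85*u^2 + 5.82*u - 4.95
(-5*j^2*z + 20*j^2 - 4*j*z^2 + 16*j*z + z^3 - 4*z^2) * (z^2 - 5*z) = -5*j^2*z^3 + 45*j^2*z^2 - 100*j^2*z - 4*j*z^4 + 36*j*z^3 - 80*j*z^2 + z^5 - 9*z^4 + 20*z^3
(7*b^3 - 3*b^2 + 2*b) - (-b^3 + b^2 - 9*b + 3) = 8*b^3 - 4*b^2 + 11*b - 3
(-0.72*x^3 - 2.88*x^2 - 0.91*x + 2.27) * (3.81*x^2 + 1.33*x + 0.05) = -2.7432*x^5 - 11.9304*x^4 - 7.3335*x^3 + 7.2944*x^2 + 2.9736*x + 0.1135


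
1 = 1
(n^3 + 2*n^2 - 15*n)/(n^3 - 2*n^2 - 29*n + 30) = n*(n - 3)/(n^2 - 7*n + 6)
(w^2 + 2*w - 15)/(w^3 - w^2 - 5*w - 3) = (w + 5)/(w^2 + 2*w + 1)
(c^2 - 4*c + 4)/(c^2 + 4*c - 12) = (c - 2)/(c + 6)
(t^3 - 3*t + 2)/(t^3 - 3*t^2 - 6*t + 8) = (t - 1)/(t - 4)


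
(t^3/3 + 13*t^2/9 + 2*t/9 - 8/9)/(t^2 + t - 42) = (3*t^3 + 13*t^2 + 2*t - 8)/(9*(t^2 + t - 42))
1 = 1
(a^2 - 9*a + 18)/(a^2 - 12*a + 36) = (a - 3)/(a - 6)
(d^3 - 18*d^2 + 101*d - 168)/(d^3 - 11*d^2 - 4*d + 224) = (d - 3)/(d + 4)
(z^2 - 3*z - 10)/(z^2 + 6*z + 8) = (z - 5)/(z + 4)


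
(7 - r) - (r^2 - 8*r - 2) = -r^2 + 7*r + 9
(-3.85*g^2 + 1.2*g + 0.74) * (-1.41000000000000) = 5.4285*g^2 - 1.692*g - 1.0434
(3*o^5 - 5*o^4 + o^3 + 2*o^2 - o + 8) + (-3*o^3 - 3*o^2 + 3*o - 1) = 3*o^5 - 5*o^4 - 2*o^3 - o^2 + 2*o + 7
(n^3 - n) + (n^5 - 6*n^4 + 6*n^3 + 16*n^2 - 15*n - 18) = n^5 - 6*n^4 + 7*n^3 + 16*n^2 - 16*n - 18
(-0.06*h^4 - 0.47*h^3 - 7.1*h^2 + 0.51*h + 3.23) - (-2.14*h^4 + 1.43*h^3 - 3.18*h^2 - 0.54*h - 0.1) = 2.08*h^4 - 1.9*h^3 - 3.92*h^2 + 1.05*h + 3.33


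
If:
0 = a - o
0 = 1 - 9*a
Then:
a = 1/9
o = 1/9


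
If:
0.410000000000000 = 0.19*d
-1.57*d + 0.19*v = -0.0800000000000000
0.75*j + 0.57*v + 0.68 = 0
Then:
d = 2.16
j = -14.14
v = 17.41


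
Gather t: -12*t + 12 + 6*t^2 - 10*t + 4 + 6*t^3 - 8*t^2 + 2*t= 6*t^3 - 2*t^2 - 20*t + 16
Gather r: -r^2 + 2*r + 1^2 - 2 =-r^2 + 2*r - 1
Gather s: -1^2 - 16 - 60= -77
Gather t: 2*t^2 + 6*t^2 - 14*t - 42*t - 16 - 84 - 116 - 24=8*t^2 - 56*t - 240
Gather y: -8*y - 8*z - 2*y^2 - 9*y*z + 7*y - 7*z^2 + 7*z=-2*y^2 + y*(-9*z - 1) - 7*z^2 - z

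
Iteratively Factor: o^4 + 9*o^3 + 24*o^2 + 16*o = (o + 4)*(o^3 + 5*o^2 + 4*o) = o*(o + 4)*(o^2 + 5*o + 4) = o*(o + 4)^2*(o + 1)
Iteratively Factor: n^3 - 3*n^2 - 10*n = (n)*(n^2 - 3*n - 10) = n*(n + 2)*(n - 5)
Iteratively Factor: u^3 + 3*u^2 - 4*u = (u)*(u^2 + 3*u - 4) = u*(u + 4)*(u - 1)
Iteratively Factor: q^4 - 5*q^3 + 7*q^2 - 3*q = (q - 1)*(q^3 - 4*q^2 + 3*q) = (q - 1)^2*(q^2 - 3*q) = (q - 3)*(q - 1)^2*(q)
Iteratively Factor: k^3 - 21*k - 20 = (k + 1)*(k^2 - k - 20) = (k - 5)*(k + 1)*(k + 4)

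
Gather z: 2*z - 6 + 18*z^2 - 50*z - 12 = 18*z^2 - 48*z - 18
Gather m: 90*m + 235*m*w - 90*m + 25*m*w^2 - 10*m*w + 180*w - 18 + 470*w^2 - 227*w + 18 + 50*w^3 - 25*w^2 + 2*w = m*(25*w^2 + 225*w) + 50*w^3 + 445*w^2 - 45*w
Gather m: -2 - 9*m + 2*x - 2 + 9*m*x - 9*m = m*(9*x - 18) + 2*x - 4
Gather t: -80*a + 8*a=-72*a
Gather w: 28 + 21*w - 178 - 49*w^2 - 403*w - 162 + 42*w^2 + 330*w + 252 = -7*w^2 - 52*w - 60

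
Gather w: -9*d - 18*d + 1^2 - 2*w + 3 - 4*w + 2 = -27*d - 6*w + 6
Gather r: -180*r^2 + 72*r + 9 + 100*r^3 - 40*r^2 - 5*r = 100*r^3 - 220*r^2 + 67*r + 9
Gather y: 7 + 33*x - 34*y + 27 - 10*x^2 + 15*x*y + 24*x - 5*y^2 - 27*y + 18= -10*x^2 + 57*x - 5*y^2 + y*(15*x - 61) + 52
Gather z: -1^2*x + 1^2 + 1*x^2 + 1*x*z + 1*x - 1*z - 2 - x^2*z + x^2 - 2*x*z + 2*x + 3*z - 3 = 2*x^2 + 2*x + z*(-x^2 - x + 2) - 4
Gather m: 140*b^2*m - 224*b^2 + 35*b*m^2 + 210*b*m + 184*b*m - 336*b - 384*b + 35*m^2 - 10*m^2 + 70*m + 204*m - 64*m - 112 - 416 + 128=-224*b^2 - 720*b + m^2*(35*b + 25) + m*(140*b^2 + 394*b + 210) - 400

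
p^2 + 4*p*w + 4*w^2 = (p + 2*w)^2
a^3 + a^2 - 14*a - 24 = (a - 4)*(a + 2)*(a + 3)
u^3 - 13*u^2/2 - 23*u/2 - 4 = (u - 8)*(u + 1/2)*(u + 1)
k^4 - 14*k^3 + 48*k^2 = k^2*(k - 8)*(k - 6)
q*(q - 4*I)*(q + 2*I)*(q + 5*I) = q^4 + 3*I*q^3 + 18*q^2 + 40*I*q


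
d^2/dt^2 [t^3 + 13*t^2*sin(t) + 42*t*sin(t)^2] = -13*t^2*sin(t) + 52*t*cos(t) + 84*t*cos(2*t) + 6*t + 26*sin(t) + 84*sin(2*t)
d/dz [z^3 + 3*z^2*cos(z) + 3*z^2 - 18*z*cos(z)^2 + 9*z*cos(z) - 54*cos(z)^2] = -3*z^2*sin(z) + 3*z^2 - 9*z*sin(z) + 18*z*sin(2*z) + 6*z*cos(z) + 6*z + 54*sin(2*z) - 18*cos(z)^2 + 9*cos(z)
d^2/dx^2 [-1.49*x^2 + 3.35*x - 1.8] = -2.98000000000000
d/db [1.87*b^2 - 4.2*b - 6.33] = 3.74*b - 4.2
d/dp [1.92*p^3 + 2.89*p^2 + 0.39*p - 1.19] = 5.76*p^2 + 5.78*p + 0.39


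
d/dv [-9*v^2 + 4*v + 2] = 4 - 18*v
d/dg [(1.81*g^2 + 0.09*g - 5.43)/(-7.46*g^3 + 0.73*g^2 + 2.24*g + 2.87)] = (13.5026*g^4 + 1.3428*g^3 - 117.5347*g^2 + 18.3172*g + 12.4215)/(55.6516*g^6 - 10.8916*g^5 - 32.8879*g^4 - 39.55*g^3 + 9.2078*g^2 + 12.8576*g + 8.2369)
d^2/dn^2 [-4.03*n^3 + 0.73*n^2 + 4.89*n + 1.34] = 1.46 - 24.18*n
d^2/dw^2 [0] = 0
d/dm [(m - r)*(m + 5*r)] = 2*m + 4*r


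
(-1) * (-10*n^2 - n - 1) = 10*n^2 + n + 1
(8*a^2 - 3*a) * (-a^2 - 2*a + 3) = -8*a^4 - 13*a^3 + 30*a^2 - 9*a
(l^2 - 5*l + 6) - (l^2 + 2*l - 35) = 41 - 7*l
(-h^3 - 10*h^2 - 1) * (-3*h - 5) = 3*h^4 + 35*h^3 + 50*h^2 + 3*h + 5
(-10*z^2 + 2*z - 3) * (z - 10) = -10*z^3 + 102*z^2 - 23*z + 30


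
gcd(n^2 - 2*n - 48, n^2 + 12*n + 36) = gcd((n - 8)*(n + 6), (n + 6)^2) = n + 6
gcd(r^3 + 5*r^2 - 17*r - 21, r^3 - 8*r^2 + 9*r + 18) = r^2 - 2*r - 3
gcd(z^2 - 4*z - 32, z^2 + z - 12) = z + 4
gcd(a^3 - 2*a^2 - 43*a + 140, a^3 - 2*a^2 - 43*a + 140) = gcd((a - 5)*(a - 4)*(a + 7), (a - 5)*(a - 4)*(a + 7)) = a^3 - 2*a^2 - 43*a + 140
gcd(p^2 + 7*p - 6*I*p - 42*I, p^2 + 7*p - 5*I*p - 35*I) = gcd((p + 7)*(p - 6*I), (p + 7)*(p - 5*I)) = p + 7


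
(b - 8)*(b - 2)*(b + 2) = b^3 - 8*b^2 - 4*b + 32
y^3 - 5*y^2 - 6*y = y*(y - 6)*(y + 1)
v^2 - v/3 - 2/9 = (v - 2/3)*(v + 1/3)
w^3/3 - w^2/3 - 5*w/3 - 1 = (w/3 + 1/3)*(w - 3)*(w + 1)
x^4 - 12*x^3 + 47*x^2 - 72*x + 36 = (x - 6)*(x - 3)*(x - 2)*(x - 1)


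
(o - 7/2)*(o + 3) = o^2 - o/2 - 21/2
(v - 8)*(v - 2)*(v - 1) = v^3 - 11*v^2 + 26*v - 16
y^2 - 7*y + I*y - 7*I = (y - 7)*(y + I)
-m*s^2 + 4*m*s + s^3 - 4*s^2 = s*(-m + s)*(s - 4)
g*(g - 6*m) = g^2 - 6*g*m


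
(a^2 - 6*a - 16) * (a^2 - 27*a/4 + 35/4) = a^4 - 51*a^3/4 + 133*a^2/4 + 111*a/2 - 140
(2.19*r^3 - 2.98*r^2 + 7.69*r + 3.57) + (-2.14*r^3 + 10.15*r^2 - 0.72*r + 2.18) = 0.0499999999999998*r^3 + 7.17*r^2 + 6.97*r + 5.75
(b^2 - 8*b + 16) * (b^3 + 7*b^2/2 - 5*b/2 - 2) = b^5 - 9*b^4/2 - 29*b^3/2 + 74*b^2 - 24*b - 32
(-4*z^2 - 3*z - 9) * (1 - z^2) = 4*z^4 + 3*z^3 + 5*z^2 - 3*z - 9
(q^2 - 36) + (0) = q^2 - 36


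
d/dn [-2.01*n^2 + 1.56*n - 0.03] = 1.56 - 4.02*n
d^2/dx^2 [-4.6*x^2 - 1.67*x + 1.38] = -9.20000000000000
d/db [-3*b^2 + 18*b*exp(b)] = 18*b*exp(b) - 6*b + 18*exp(b)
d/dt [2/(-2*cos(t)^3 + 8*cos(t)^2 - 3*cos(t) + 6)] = 2*(-6*cos(t)^2 + 16*cos(t) - 3)*sin(t)/(2*cos(t)^3 - 8*cos(t)^2 + 3*cos(t) - 6)^2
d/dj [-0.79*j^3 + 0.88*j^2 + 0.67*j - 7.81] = -2.37*j^2 + 1.76*j + 0.67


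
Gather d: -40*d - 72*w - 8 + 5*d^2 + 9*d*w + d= 5*d^2 + d*(9*w - 39) - 72*w - 8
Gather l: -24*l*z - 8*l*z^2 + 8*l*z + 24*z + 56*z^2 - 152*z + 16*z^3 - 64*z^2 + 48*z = l*(-8*z^2 - 16*z) + 16*z^3 - 8*z^2 - 80*z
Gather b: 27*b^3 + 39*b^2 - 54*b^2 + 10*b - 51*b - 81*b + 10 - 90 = 27*b^3 - 15*b^2 - 122*b - 80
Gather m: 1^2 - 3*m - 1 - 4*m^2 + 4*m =-4*m^2 + m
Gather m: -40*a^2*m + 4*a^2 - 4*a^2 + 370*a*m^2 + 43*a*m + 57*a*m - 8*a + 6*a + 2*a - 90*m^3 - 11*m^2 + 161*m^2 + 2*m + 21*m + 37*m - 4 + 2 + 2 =-90*m^3 + m^2*(370*a + 150) + m*(-40*a^2 + 100*a + 60)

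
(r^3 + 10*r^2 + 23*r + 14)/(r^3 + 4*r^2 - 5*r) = (r^3 + 10*r^2 + 23*r + 14)/(r*(r^2 + 4*r - 5))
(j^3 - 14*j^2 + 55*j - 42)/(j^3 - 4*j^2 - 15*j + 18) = (j - 7)/(j + 3)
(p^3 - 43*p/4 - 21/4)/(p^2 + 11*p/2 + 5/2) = (2*p^2 - p - 21)/(2*(p + 5))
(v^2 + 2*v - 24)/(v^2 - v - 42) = (v - 4)/(v - 7)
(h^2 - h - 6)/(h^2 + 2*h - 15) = (h + 2)/(h + 5)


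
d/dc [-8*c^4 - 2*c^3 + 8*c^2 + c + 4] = -32*c^3 - 6*c^2 + 16*c + 1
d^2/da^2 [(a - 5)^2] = 2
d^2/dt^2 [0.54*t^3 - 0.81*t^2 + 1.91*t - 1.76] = 3.24*t - 1.62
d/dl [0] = 0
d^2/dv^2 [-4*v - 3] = 0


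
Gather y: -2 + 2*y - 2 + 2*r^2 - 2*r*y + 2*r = 2*r^2 + 2*r + y*(2 - 2*r) - 4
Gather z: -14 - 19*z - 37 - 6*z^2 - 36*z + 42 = -6*z^2 - 55*z - 9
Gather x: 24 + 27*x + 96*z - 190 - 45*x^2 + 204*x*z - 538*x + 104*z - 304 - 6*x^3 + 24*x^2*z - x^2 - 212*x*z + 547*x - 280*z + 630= -6*x^3 + x^2*(24*z - 46) + x*(36 - 8*z) - 80*z + 160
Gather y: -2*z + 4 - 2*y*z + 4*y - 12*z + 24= y*(4 - 2*z) - 14*z + 28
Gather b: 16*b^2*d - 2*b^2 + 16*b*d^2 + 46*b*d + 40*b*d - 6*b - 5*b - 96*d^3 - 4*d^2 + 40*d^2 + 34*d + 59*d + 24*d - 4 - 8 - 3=b^2*(16*d - 2) + b*(16*d^2 + 86*d - 11) - 96*d^3 + 36*d^2 + 117*d - 15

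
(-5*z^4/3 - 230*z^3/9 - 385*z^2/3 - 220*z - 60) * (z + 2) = -5*z^5/3 - 260*z^4/9 - 1615*z^3/9 - 1430*z^2/3 - 500*z - 120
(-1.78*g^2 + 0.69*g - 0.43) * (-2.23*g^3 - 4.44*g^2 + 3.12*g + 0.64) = 3.9694*g^5 + 6.3645*g^4 - 7.6583*g^3 + 2.9228*g^2 - 0.9*g - 0.2752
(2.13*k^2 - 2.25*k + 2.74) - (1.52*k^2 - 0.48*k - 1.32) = 0.61*k^2 - 1.77*k + 4.06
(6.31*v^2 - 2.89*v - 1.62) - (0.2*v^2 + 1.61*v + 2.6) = 6.11*v^2 - 4.5*v - 4.22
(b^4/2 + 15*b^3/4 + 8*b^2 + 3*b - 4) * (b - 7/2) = b^5/2 + 2*b^4 - 41*b^3/8 - 25*b^2 - 29*b/2 + 14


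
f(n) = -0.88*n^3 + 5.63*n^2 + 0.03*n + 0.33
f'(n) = -2.64*n^2 + 11.26*n + 0.03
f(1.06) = 5.64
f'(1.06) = 9.00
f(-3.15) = 83.60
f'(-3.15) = -61.63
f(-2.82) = 64.75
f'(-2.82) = -52.72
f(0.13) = 0.43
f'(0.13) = 1.45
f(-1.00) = 6.81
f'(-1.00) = -13.87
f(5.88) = 16.26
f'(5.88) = -25.04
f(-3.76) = 126.59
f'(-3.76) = -79.63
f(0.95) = 4.69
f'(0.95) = 8.34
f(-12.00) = 2331.33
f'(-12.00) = -515.25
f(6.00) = 13.11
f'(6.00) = -27.45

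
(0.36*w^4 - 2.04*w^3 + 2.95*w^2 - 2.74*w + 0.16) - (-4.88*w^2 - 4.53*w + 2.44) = 0.36*w^4 - 2.04*w^3 + 7.83*w^2 + 1.79*w - 2.28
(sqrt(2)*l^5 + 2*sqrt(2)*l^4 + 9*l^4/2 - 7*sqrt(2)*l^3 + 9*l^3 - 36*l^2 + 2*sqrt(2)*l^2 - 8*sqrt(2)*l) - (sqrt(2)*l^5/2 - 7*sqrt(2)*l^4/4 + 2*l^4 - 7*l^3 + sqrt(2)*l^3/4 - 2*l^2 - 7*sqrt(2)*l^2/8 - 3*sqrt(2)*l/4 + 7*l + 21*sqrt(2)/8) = sqrt(2)*l^5/2 + 5*l^4/2 + 15*sqrt(2)*l^4/4 - 29*sqrt(2)*l^3/4 + 16*l^3 - 34*l^2 + 23*sqrt(2)*l^2/8 - 29*sqrt(2)*l/4 - 7*l - 21*sqrt(2)/8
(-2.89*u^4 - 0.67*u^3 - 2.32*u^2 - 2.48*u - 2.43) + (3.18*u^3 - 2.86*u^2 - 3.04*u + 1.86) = -2.89*u^4 + 2.51*u^3 - 5.18*u^2 - 5.52*u - 0.57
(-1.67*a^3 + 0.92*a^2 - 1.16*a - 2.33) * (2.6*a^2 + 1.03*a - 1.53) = -4.342*a^5 + 0.6719*a^4 + 0.4867*a^3 - 8.6604*a^2 - 0.6251*a + 3.5649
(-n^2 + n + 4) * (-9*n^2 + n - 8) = 9*n^4 - 10*n^3 - 27*n^2 - 4*n - 32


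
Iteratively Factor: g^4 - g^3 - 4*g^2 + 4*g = (g + 2)*(g^3 - 3*g^2 + 2*g) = g*(g + 2)*(g^2 - 3*g + 2) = g*(g - 1)*(g + 2)*(g - 2)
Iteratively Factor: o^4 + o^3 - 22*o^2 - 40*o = (o + 2)*(o^3 - o^2 - 20*o) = o*(o + 2)*(o^2 - o - 20) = o*(o - 5)*(o + 2)*(o + 4)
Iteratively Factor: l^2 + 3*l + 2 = (l + 2)*(l + 1)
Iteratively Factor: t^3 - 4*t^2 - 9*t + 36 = (t - 3)*(t^2 - t - 12) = (t - 3)*(t + 3)*(t - 4)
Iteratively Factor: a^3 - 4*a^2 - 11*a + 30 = (a - 2)*(a^2 - 2*a - 15) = (a - 5)*(a - 2)*(a + 3)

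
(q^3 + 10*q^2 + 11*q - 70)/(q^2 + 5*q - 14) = q + 5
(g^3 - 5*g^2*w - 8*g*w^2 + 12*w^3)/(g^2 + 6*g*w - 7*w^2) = (g^2 - 4*g*w - 12*w^2)/(g + 7*w)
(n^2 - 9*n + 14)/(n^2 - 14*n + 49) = (n - 2)/(n - 7)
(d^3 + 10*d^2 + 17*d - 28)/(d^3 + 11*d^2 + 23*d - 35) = (d + 4)/(d + 5)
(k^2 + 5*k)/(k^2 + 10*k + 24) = k*(k + 5)/(k^2 + 10*k + 24)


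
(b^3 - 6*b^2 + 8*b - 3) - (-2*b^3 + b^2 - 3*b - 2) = 3*b^3 - 7*b^2 + 11*b - 1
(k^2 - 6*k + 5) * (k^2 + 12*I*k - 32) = k^4 - 6*k^3 + 12*I*k^3 - 27*k^2 - 72*I*k^2 + 192*k + 60*I*k - 160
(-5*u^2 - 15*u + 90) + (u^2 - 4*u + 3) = -4*u^2 - 19*u + 93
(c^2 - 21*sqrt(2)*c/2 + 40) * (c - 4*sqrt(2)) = c^3 - 29*sqrt(2)*c^2/2 + 124*c - 160*sqrt(2)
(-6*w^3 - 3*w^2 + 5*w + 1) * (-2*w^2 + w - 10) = 12*w^5 + 47*w^3 + 33*w^2 - 49*w - 10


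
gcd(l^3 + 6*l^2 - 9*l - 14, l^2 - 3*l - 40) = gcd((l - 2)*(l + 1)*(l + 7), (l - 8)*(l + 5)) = 1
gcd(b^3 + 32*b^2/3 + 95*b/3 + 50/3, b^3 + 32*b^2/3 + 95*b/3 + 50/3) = b^3 + 32*b^2/3 + 95*b/3 + 50/3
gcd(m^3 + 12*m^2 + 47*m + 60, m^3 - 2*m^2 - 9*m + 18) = m + 3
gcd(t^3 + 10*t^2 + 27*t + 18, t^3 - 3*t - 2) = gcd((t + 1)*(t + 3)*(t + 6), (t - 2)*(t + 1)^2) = t + 1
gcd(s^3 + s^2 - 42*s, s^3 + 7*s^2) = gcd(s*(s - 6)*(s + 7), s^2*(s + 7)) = s^2 + 7*s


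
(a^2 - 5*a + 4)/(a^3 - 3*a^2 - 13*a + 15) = (a - 4)/(a^2 - 2*a - 15)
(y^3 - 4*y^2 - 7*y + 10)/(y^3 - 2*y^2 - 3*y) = (-y^3 + 4*y^2 + 7*y - 10)/(y*(-y^2 + 2*y + 3))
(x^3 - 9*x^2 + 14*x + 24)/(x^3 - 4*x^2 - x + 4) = (x - 6)/(x - 1)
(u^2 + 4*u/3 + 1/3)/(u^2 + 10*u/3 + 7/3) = (3*u + 1)/(3*u + 7)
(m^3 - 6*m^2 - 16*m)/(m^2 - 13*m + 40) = m*(m + 2)/(m - 5)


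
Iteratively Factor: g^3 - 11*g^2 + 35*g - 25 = (g - 1)*(g^2 - 10*g + 25) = (g - 5)*(g - 1)*(g - 5)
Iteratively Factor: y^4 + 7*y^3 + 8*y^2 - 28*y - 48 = (y + 2)*(y^3 + 5*y^2 - 2*y - 24) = (y - 2)*(y + 2)*(y^2 + 7*y + 12) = (y - 2)*(y + 2)*(y + 3)*(y + 4)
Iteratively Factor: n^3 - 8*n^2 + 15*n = (n - 3)*(n^2 - 5*n) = (n - 5)*(n - 3)*(n)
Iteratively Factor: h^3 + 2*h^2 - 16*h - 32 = (h + 2)*(h^2 - 16) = (h + 2)*(h + 4)*(h - 4)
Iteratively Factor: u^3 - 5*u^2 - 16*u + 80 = (u - 5)*(u^2 - 16) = (u - 5)*(u + 4)*(u - 4)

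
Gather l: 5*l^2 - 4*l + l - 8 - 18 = 5*l^2 - 3*l - 26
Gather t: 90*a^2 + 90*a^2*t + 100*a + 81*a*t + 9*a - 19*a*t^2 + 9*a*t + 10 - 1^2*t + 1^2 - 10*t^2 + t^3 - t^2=90*a^2 + 109*a + t^3 + t^2*(-19*a - 11) + t*(90*a^2 + 90*a - 1) + 11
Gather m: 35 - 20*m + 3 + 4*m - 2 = 36 - 16*m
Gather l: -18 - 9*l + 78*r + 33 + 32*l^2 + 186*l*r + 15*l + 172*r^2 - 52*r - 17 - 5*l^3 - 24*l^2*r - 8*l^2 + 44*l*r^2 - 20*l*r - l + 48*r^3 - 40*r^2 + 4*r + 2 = -5*l^3 + l^2*(24 - 24*r) + l*(44*r^2 + 166*r + 5) + 48*r^3 + 132*r^2 + 30*r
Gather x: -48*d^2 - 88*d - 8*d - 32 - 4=-48*d^2 - 96*d - 36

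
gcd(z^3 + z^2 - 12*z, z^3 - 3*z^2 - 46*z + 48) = 1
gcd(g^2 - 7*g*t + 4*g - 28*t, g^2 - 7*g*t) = -g + 7*t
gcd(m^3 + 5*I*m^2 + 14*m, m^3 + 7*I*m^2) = m^2 + 7*I*m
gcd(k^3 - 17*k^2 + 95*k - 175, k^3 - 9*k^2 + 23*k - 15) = k - 5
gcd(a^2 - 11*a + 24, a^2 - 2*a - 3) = a - 3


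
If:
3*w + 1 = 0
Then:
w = -1/3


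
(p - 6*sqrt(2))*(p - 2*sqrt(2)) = p^2 - 8*sqrt(2)*p + 24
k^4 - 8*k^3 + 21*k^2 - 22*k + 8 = (k - 4)*(k - 2)*(k - 1)^2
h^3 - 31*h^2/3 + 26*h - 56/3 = (h - 7)*(h - 2)*(h - 4/3)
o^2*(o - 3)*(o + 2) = o^4 - o^3 - 6*o^2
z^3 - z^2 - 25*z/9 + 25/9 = (z - 5/3)*(z - 1)*(z + 5/3)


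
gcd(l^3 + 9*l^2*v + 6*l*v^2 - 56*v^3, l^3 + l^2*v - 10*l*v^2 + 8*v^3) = -l^2 - 2*l*v + 8*v^2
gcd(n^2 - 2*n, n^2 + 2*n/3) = n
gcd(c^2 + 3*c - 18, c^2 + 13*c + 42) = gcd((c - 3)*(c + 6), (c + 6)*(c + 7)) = c + 6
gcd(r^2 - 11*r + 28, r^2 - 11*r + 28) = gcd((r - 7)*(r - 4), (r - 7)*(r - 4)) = r^2 - 11*r + 28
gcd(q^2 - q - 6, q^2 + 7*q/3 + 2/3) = q + 2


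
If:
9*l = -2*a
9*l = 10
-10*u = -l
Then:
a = -5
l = 10/9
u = 1/9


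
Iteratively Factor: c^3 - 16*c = (c - 4)*(c^2 + 4*c) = (c - 4)*(c + 4)*(c)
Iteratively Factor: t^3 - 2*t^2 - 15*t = (t - 5)*(t^2 + 3*t) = t*(t - 5)*(t + 3)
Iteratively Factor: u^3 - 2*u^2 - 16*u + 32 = (u - 4)*(u^2 + 2*u - 8) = (u - 4)*(u - 2)*(u + 4)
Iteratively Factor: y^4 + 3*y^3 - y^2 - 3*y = (y)*(y^3 + 3*y^2 - y - 3) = y*(y + 1)*(y^2 + 2*y - 3) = y*(y + 1)*(y + 3)*(y - 1)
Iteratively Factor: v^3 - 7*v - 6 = (v + 1)*(v^2 - v - 6) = (v - 3)*(v + 1)*(v + 2)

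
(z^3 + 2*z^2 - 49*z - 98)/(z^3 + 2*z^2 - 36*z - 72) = (z^2 - 49)/(z^2 - 36)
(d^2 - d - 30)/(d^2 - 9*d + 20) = (d^2 - d - 30)/(d^2 - 9*d + 20)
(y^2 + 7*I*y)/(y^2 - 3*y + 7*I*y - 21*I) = y/(y - 3)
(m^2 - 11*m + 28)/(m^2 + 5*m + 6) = (m^2 - 11*m + 28)/(m^2 + 5*m + 6)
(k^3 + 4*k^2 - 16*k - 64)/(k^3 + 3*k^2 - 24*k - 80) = (k - 4)/(k - 5)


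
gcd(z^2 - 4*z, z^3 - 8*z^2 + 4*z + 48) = z - 4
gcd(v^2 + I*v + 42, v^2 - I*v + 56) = v + 7*I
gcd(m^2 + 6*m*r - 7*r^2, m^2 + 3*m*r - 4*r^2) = -m + r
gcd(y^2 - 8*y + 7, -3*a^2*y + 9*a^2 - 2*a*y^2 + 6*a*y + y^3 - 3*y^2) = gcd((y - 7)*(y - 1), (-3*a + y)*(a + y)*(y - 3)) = 1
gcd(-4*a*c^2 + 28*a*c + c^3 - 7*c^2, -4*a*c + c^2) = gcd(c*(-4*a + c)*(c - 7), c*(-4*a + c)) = 4*a*c - c^2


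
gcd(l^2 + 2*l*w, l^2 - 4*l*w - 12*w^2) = l + 2*w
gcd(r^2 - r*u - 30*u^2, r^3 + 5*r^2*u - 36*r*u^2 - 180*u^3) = r^2 - r*u - 30*u^2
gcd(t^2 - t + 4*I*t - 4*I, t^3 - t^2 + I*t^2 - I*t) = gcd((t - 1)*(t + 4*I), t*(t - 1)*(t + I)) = t - 1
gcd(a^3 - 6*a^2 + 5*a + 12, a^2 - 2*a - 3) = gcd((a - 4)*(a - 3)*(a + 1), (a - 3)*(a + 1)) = a^2 - 2*a - 3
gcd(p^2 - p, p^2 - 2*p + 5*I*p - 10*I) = 1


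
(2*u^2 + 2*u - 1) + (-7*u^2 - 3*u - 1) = -5*u^2 - u - 2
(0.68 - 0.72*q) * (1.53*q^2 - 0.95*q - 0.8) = -1.1016*q^3 + 1.7244*q^2 - 0.0700000000000001*q - 0.544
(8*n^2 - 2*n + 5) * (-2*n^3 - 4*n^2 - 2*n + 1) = -16*n^5 - 28*n^4 - 18*n^3 - 8*n^2 - 12*n + 5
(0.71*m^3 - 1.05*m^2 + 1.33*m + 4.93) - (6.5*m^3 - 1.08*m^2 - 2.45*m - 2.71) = -5.79*m^3 + 0.03*m^2 + 3.78*m + 7.64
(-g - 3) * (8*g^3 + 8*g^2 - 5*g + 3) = -8*g^4 - 32*g^3 - 19*g^2 + 12*g - 9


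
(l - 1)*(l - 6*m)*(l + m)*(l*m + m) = l^4*m - 5*l^3*m^2 - 6*l^2*m^3 - l^2*m + 5*l*m^2 + 6*m^3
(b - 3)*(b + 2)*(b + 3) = b^3 + 2*b^2 - 9*b - 18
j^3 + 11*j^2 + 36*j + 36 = (j + 2)*(j + 3)*(j + 6)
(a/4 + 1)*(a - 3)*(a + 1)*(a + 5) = a^4/4 + 7*a^3/4 - a^2/4 - 67*a/4 - 15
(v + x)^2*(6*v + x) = 6*v^3 + 13*v^2*x + 8*v*x^2 + x^3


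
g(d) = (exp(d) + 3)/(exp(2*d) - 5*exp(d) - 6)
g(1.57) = -1.13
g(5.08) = 0.01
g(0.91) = -0.45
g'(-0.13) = 0.03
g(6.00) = 0.00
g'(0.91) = -0.20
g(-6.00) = -0.50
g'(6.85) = -0.00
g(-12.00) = -0.50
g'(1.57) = -4.30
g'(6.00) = -0.00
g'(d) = (exp(d) + 3)*(-2*exp(2*d) + 5*exp(d))/(exp(2*d) - 5*exp(d) - 6)^2 + exp(d)/(exp(2*d) - 5*exp(d) - 6) = (-(exp(d) + 3)*(2*exp(d) - 5) + exp(2*d) - 5*exp(d) - 6)*exp(d)/(-exp(2*d) + 5*exp(d) + 6)^2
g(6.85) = 0.00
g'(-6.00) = 0.00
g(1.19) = -0.54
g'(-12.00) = 0.00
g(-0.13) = -0.40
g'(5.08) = -0.01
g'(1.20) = -0.54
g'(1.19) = -0.52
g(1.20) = -0.55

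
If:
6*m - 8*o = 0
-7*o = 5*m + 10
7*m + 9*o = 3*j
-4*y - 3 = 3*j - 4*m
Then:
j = -550/123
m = -40/41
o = -30/41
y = 267/164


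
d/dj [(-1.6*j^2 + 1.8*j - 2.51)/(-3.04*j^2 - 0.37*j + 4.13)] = (6.064*j^2 - 28.4768*j + 6.5053)/(9.2416*j^4 + 2.2496*j^3 - 24.9735*j^2 - 3.0562*j + 17.0569)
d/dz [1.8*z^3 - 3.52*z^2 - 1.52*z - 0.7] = 5.4*z^2 - 7.04*z - 1.52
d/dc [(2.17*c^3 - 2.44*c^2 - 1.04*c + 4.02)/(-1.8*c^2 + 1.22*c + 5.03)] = (-3.906*c^4 + 5.2948*c^3 + 27.8965*c^2 - 10.0744*c - 10.1356)/(3.24*c^4 - 4.392*c^3 - 16.6196*c^2 + 12.2732*c + 25.3009)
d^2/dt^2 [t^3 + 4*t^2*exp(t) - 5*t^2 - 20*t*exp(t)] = 4*t^2*exp(t) - 4*t*exp(t) + 6*t - 32*exp(t) - 10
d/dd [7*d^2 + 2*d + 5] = 14*d + 2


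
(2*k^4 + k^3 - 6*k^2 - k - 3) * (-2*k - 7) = -4*k^5 - 16*k^4 + 5*k^3 + 44*k^2 + 13*k + 21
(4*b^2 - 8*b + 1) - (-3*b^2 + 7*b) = 7*b^2 - 15*b + 1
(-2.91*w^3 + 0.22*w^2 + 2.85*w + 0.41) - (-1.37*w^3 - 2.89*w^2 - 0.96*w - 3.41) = -1.54*w^3 + 3.11*w^2 + 3.81*w + 3.82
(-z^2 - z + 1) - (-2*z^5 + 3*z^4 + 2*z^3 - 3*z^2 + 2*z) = 2*z^5 - 3*z^4 - 2*z^3 + 2*z^2 - 3*z + 1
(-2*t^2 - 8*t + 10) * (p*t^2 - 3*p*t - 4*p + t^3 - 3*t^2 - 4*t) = -2*p*t^4 - 2*p*t^3 + 42*p*t^2 + 2*p*t - 40*p - 2*t^5 - 2*t^4 + 42*t^3 + 2*t^2 - 40*t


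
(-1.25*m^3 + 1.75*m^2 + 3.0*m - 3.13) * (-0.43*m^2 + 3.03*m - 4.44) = 0.5375*m^5 - 4.54*m^4 + 9.5625*m^3 + 2.6659*m^2 - 22.8039*m + 13.8972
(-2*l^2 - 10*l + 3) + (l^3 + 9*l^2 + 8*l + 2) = l^3 + 7*l^2 - 2*l + 5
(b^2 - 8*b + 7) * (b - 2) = b^3 - 10*b^2 + 23*b - 14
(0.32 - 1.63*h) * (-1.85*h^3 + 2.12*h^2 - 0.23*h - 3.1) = 3.0155*h^4 - 4.0476*h^3 + 1.0533*h^2 + 4.9794*h - 0.992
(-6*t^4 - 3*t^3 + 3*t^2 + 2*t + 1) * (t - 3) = -6*t^5 + 15*t^4 + 12*t^3 - 7*t^2 - 5*t - 3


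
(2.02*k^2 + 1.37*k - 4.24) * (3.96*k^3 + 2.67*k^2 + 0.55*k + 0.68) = 7.9992*k^5 + 10.8186*k^4 - 12.0215*k^3 - 9.1937*k^2 - 1.4004*k - 2.8832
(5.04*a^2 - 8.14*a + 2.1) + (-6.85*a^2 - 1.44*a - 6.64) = -1.81*a^2 - 9.58*a - 4.54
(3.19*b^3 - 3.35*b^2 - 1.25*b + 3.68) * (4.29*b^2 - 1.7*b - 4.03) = 13.6851*b^5 - 19.7945*b^4 - 12.5232*b^3 + 31.4127*b^2 - 1.2185*b - 14.8304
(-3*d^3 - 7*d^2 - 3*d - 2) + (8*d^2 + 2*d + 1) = -3*d^3 + d^2 - d - 1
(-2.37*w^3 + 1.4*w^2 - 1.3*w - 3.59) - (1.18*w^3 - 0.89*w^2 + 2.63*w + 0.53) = -3.55*w^3 + 2.29*w^2 - 3.93*w - 4.12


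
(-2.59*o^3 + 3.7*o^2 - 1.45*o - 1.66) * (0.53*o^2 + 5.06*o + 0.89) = -1.3727*o^5 - 11.1444*o^4 + 15.6484*o^3 - 4.9238*o^2 - 9.6901*o - 1.4774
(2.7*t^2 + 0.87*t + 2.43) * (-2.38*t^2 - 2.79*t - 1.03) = -6.426*t^4 - 9.6036*t^3 - 10.9917*t^2 - 7.6758*t - 2.5029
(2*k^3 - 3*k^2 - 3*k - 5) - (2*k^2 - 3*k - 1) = 2*k^3 - 5*k^2 - 4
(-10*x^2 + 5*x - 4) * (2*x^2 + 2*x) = -20*x^4 - 10*x^3 + 2*x^2 - 8*x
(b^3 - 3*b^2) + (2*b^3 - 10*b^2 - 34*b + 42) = 3*b^3 - 13*b^2 - 34*b + 42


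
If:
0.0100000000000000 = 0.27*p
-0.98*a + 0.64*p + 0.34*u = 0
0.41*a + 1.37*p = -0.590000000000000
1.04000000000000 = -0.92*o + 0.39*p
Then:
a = -1.56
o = -1.11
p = 0.04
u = -4.57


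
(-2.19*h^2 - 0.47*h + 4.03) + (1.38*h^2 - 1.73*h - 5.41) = -0.81*h^2 - 2.2*h - 1.38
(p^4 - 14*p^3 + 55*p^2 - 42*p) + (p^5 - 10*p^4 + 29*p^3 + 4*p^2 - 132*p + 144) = p^5 - 9*p^4 + 15*p^3 + 59*p^2 - 174*p + 144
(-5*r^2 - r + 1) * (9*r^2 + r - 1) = -45*r^4 - 14*r^3 + 13*r^2 + 2*r - 1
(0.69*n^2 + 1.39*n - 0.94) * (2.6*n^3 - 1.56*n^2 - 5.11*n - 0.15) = 1.794*n^5 + 2.5376*n^4 - 8.1383*n^3 - 5.74*n^2 + 4.5949*n + 0.141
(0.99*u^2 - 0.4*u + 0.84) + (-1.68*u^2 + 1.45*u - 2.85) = -0.69*u^2 + 1.05*u - 2.01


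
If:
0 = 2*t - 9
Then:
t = 9/2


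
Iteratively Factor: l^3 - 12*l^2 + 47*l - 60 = (l - 4)*(l^2 - 8*l + 15) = (l - 4)*(l - 3)*(l - 5)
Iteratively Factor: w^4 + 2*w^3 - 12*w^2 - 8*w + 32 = (w - 2)*(w^3 + 4*w^2 - 4*w - 16) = (w - 2)^2*(w^2 + 6*w + 8) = (w - 2)^2*(w + 4)*(w + 2)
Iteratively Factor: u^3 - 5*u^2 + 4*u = (u - 4)*(u^2 - u) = (u - 4)*(u - 1)*(u)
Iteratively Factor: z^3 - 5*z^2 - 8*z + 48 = (z - 4)*(z^2 - z - 12) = (z - 4)^2*(z + 3)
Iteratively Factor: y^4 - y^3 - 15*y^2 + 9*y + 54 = (y - 3)*(y^3 + 2*y^2 - 9*y - 18) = (y - 3)^2*(y^2 + 5*y + 6) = (y - 3)^2*(y + 3)*(y + 2)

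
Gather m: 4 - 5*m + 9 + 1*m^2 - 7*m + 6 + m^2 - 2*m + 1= 2*m^2 - 14*m + 20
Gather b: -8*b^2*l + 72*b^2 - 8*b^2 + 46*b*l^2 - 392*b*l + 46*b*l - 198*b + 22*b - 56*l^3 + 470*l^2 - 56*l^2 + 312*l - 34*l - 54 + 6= b^2*(64 - 8*l) + b*(46*l^2 - 346*l - 176) - 56*l^3 + 414*l^2 + 278*l - 48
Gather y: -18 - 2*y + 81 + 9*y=7*y + 63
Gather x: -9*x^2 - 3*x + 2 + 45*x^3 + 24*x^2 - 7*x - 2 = 45*x^3 + 15*x^2 - 10*x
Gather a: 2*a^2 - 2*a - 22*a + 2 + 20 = 2*a^2 - 24*a + 22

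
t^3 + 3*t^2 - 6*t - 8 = (t - 2)*(t + 1)*(t + 4)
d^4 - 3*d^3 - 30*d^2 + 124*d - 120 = (d - 5)*(d - 2)^2*(d + 6)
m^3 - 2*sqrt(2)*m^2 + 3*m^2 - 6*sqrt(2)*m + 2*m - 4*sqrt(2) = (m + 1)*(m + 2)*(m - 2*sqrt(2))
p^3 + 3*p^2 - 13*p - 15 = (p - 3)*(p + 1)*(p + 5)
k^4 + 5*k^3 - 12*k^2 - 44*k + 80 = (k - 2)^2*(k + 4)*(k + 5)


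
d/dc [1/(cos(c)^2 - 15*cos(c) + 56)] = (2*cos(c) - 15)*sin(c)/(cos(c)^2 - 15*cos(c) + 56)^2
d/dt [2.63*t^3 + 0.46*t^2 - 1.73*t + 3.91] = 7.89*t^2 + 0.92*t - 1.73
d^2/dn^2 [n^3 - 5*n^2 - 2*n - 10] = 6*n - 10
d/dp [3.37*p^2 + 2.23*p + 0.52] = 6.74*p + 2.23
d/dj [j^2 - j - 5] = 2*j - 1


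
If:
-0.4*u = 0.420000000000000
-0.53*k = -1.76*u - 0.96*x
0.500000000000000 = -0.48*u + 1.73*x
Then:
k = -3.49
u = -1.05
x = -0.00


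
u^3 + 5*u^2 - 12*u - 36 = (u - 3)*(u + 2)*(u + 6)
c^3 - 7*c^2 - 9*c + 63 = (c - 7)*(c - 3)*(c + 3)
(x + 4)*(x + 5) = x^2 + 9*x + 20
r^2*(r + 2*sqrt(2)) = r^3 + 2*sqrt(2)*r^2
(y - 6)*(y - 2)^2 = y^3 - 10*y^2 + 28*y - 24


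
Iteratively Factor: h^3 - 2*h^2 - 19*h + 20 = (h + 4)*(h^2 - 6*h + 5) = (h - 1)*(h + 4)*(h - 5)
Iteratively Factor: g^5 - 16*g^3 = (g)*(g^4 - 16*g^2) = g^2*(g^3 - 16*g) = g^2*(g + 4)*(g^2 - 4*g) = g^3*(g + 4)*(g - 4)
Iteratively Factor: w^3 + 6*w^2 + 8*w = (w + 2)*(w^2 + 4*w) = (w + 2)*(w + 4)*(w)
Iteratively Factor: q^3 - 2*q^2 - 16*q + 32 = (q - 2)*(q^2 - 16) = (q - 4)*(q - 2)*(q + 4)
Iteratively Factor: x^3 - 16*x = (x + 4)*(x^2 - 4*x) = (x - 4)*(x + 4)*(x)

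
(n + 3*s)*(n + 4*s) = n^2 + 7*n*s + 12*s^2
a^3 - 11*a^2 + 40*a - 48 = (a - 4)^2*(a - 3)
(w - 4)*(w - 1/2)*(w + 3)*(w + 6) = w^4 + 9*w^3/2 - 41*w^2/2 - 63*w + 36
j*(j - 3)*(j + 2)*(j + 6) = j^4 + 5*j^3 - 12*j^2 - 36*j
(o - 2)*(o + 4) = o^2 + 2*o - 8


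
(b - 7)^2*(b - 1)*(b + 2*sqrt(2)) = b^4 - 15*b^3 + 2*sqrt(2)*b^3 - 30*sqrt(2)*b^2 + 63*b^2 - 49*b + 126*sqrt(2)*b - 98*sqrt(2)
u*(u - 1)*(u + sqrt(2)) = u^3 - u^2 + sqrt(2)*u^2 - sqrt(2)*u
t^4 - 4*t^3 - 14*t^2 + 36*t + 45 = (t - 5)*(t - 3)*(t + 1)*(t + 3)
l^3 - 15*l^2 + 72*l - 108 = (l - 6)^2*(l - 3)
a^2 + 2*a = a*(a + 2)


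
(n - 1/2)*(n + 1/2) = n^2 - 1/4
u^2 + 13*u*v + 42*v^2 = (u + 6*v)*(u + 7*v)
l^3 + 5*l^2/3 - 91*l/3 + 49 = (l - 3)*(l - 7/3)*(l + 7)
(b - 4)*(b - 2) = b^2 - 6*b + 8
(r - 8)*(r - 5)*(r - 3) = r^3 - 16*r^2 + 79*r - 120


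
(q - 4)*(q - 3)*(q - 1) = q^3 - 8*q^2 + 19*q - 12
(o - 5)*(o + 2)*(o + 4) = o^3 + o^2 - 22*o - 40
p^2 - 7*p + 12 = (p - 4)*(p - 3)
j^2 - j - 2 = (j - 2)*(j + 1)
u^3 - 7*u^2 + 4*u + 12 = (u - 6)*(u - 2)*(u + 1)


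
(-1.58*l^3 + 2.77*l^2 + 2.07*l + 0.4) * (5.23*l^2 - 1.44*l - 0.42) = -8.2634*l^5 + 16.7623*l^4 + 7.5009*l^3 - 2.0522*l^2 - 1.4454*l - 0.168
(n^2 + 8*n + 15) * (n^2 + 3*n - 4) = n^4 + 11*n^3 + 35*n^2 + 13*n - 60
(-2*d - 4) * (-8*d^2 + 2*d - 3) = 16*d^3 + 28*d^2 - 2*d + 12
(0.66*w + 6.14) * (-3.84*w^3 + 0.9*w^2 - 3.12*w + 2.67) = -2.5344*w^4 - 22.9836*w^3 + 3.4668*w^2 - 17.3946*w + 16.3938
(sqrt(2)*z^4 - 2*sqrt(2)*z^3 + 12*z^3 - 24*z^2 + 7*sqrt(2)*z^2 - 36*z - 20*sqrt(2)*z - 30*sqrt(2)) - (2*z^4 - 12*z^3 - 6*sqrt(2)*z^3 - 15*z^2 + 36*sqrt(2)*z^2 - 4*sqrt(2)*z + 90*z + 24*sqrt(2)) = -2*z^4 + sqrt(2)*z^4 + 4*sqrt(2)*z^3 + 24*z^3 - 29*sqrt(2)*z^2 - 9*z^2 - 126*z - 16*sqrt(2)*z - 54*sqrt(2)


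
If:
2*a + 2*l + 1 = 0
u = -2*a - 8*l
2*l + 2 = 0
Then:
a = 1/2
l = -1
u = 7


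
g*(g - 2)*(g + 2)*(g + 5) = g^4 + 5*g^3 - 4*g^2 - 20*g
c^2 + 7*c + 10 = (c + 2)*(c + 5)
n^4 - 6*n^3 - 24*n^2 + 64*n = n*(n - 8)*(n - 2)*(n + 4)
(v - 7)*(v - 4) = v^2 - 11*v + 28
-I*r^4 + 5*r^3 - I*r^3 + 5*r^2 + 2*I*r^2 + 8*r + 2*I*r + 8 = (r - I)*(r + 2*I)*(r + 4*I)*(-I*r - I)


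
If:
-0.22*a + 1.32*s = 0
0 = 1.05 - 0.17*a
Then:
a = 6.18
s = 1.03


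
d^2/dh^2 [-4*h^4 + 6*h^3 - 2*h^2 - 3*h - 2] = -48*h^2 + 36*h - 4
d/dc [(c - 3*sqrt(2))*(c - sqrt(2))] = 2*c - 4*sqrt(2)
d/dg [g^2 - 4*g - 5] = 2*g - 4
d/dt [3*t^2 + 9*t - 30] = 6*t + 9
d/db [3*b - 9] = 3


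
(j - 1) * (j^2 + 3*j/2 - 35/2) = j^3 + j^2/2 - 19*j + 35/2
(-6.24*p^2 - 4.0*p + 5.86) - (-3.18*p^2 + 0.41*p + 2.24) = -3.06*p^2 - 4.41*p + 3.62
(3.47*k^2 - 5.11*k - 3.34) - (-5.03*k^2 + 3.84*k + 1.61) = 8.5*k^2 - 8.95*k - 4.95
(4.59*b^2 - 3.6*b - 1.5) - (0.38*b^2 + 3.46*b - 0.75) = 4.21*b^2 - 7.06*b - 0.75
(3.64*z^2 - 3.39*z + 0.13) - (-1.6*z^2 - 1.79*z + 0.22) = 5.24*z^2 - 1.6*z - 0.09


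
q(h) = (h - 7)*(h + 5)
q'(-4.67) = -11.34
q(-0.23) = -34.49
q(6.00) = -11.00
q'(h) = 2*h - 2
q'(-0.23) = -2.46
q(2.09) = -34.81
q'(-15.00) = -32.00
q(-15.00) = 220.00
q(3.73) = -28.55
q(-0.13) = -34.72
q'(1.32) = 0.64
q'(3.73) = 5.46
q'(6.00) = 10.00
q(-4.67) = -3.85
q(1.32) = -35.90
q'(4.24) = 6.48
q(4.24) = -25.50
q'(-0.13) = -2.26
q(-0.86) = -32.54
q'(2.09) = 2.18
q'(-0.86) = -3.72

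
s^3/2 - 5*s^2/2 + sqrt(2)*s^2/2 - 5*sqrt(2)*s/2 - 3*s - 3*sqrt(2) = (s/2 + sqrt(2)/2)*(s - 6)*(s + 1)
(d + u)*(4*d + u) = 4*d^2 + 5*d*u + u^2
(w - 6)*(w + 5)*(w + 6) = w^3 + 5*w^2 - 36*w - 180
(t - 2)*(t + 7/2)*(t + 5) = t^3 + 13*t^2/2 + t/2 - 35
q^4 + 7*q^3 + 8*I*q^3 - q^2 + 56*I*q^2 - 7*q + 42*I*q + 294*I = (q + 7)*(q - 2*I)*(q + 3*I)*(q + 7*I)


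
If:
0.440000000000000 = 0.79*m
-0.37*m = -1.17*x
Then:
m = 0.56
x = 0.18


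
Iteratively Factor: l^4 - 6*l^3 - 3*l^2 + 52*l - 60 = (l - 5)*(l^3 - l^2 - 8*l + 12) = (l - 5)*(l - 2)*(l^2 + l - 6) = (l - 5)*(l - 2)*(l + 3)*(l - 2)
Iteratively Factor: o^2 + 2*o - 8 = (o - 2)*(o + 4)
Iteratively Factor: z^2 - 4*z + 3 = (z - 3)*(z - 1)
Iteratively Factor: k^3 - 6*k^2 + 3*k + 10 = (k + 1)*(k^2 - 7*k + 10) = (k - 2)*(k + 1)*(k - 5)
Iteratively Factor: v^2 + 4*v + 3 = (v + 1)*(v + 3)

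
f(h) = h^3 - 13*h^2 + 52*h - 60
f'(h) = 3*h^2 - 26*h + 52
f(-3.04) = -366.32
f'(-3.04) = 158.76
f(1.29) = -12.41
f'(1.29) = 23.45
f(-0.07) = -63.70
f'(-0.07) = 53.83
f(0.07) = -56.42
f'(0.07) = 50.19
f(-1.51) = -171.60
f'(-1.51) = 98.10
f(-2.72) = -317.74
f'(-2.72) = 144.92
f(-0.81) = -111.18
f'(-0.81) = 75.03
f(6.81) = 7.05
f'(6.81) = 14.07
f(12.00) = 420.00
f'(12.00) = 172.00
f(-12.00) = -4284.00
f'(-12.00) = 796.00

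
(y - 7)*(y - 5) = y^2 - 12*y + 35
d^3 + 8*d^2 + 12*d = d*(d + 2)*(d + 6)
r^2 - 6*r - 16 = (r - 8)*(r + 2)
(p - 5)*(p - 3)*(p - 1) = p^3 - 9*p^2 + 23*p - 15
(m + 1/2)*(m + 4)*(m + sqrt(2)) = m^3 + sqrt(2)*m^2 + 9*m^2/2 + 2*m + 9*sqrt(2)*m/2 + 2*sqrt(2)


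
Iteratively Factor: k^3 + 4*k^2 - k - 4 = (k - 1)*(k^2 + 5*k + 4) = (k - 1)*(k + 4)*(k + 1)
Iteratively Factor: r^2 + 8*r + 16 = (r + 4)*(r + 4)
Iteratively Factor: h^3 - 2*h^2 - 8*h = (h - 4)*(h^2 + 2*h) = h*(h - 4)*(h + 2)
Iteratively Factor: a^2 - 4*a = (a)*(a - 4)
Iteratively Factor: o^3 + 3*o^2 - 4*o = (o + 4)*(o^2 - o) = (o - 1)*(o + 4)*(o)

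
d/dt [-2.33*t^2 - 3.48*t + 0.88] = -4.66*t - 3.48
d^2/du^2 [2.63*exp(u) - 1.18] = 2.63*exp(u)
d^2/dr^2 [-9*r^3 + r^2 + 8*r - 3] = 2 - 54*r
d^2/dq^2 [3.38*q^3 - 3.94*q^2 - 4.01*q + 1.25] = 20.28*q - 7.88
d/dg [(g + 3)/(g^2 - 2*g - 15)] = -1/(g^2 - 10*g + 25)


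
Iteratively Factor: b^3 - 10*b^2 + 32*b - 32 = (b - 2)*(b^2 - 8*b + 16) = (b - 4)*(b - 2)*(b - 4)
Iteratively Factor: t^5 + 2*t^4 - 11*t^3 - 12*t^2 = (t - 3)*(t^4 + 5*t^3 + 4*t^2) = t*(t - 3)*(t^3 + 5*t^2 + 4*t) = t^2*(t - 3)*(t^2 + 5*t + 4) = t^2*(t - 3)*(t + 1)*(t + 4)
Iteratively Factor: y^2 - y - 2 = (y + 1)*(y - 2)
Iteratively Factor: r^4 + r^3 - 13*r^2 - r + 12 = (r + 1)*(r^3 - 13*r + 12) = (r - 1)*(r + 1)*(r^2 + r - 12) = (r - 1)*(r + 1)*(r + 4)*(r - 3)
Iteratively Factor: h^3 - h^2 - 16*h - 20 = (h + 2)*(h^2 - 3*h - 10) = (h + 2)^2*(h - 5)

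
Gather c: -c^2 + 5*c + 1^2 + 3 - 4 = -c^2 + 5*c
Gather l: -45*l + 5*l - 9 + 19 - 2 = 8 - 40*l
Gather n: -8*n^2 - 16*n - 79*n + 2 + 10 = -8*n^2 - 95*n + 12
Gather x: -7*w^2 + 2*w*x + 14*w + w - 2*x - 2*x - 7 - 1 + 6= -7*w^2 + 15*w + x*(2*w - 4) - 2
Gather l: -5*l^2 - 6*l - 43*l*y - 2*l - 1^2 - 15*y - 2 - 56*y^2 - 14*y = -5*l^2 + l*(-43*y - 8) - 56*y^2 - 29*y - 3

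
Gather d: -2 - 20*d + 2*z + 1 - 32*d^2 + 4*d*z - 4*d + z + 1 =-32*d^2 + d*(4*z - 24) + 3*z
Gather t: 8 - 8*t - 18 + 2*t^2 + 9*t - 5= 2*t^2 + t - 15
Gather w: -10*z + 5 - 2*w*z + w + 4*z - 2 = w*(1 - 2*z) - 6*z + 3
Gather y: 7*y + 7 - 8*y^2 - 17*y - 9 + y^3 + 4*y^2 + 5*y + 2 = y^3 - 4*y^2 - 5*y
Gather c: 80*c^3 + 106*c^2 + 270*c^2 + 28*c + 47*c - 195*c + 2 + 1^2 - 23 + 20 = 80*c^3 + 376*c^2 - 120*c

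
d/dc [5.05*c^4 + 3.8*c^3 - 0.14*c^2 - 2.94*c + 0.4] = 20.2*c^3 + 11.4*c^2 - 0.28*c - 2.94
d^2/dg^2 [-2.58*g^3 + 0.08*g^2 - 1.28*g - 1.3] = 0.16 - 15.48*g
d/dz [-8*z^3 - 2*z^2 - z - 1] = -24*z^2 - 4*z - 1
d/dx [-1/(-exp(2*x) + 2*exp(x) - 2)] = 2*(1 - exp(x))*exp(x)/(exp(2*x) - 2*exp(x) + 2)^2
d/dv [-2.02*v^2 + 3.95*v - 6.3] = 3.95 - 4.04*v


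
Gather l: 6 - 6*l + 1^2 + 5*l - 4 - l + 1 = 4 - 2*l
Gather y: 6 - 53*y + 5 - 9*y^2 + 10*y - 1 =-9*y^2 - 43*y + 10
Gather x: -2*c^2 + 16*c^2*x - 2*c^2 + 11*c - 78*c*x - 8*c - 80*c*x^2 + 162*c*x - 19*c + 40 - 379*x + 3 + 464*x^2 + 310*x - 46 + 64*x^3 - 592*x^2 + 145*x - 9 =-4*c^2 - 16*c + 64*x^3 + x^2*(-80*c - 128) + x*(16*c^2 + 84*c + 76) - 12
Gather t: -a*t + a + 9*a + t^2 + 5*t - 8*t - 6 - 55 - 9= 10*a + t^2 + t*(-a - 3) - 70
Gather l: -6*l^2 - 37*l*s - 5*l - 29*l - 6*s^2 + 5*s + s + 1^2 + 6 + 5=-6*l^2 + l*(-37*s - 34) - 6*s^2 + 6*s + 12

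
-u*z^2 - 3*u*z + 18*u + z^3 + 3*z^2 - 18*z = (-u + z)*(z - 3)*(z + 6)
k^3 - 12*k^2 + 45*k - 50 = (k - 5)^2*(k - 2)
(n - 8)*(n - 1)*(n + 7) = n^3 - 2*n^2 - 55*n + 56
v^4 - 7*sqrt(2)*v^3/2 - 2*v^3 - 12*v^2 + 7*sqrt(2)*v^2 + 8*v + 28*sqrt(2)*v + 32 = (v - 4)*(v - 4*sqrt(2))*(sqrt(2)*v/2 + sqrt(2))*(sqrt(2)*v + 1)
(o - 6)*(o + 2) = o^2 - 4*o - 12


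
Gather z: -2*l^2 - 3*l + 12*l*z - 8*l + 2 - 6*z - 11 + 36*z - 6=-2*l^2 - 11*l + z*(12*l + 30) - 15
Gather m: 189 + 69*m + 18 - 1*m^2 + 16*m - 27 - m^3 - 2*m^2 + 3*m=-m^3 - 3*m^2 + 88*m + 180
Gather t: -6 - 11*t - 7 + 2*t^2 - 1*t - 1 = 2*t^2 - 12*t - 14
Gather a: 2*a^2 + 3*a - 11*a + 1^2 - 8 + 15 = 2*a^2 - 8*a + 8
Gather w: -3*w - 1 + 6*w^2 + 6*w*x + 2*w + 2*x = 6*w^2 + w*(6*x - 1) + 2*x - 1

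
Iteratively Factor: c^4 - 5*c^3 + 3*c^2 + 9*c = (c + 1)*(c^3 - 6*c^2 + 9*c) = (c - 3)*(c + 1)*(c^2 - 3*c) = c*(c - 3)*(c + 1)*(c - 3)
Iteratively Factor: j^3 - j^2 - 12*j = (j + 3)*(j^2 - 4*j) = j*(j + 3)*(j - 4)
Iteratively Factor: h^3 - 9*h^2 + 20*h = (h - 4)*(h^2 - 5*h) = (h - 5)*(h - 4)*(h)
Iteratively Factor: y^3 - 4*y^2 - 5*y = (y - 5)*(y^2 + y) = (y - 5)*(y + 1)*(y)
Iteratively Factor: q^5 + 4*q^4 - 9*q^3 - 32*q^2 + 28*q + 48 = (q - 2)*(q^4 + 6*q^3 + 3*q^2 - 26*q - 24) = (q - 2)*(q + 1)*(q^3 + 5*q^2 - 2*q - 24) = (q - 2)*(q + 1)*(q + 3)*(q^2 + 2*q - 8) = (q - 2)^2*(q + 1)*(q + 3)*(q + 4)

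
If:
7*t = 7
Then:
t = 1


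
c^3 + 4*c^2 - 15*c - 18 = (c - 3)*(c + 1)*(c + 6)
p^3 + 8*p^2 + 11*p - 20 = (p - 1)*(p + 4)*(p + 5)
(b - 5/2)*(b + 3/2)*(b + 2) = b^3 + b^2 - 23*b/4 - 15/2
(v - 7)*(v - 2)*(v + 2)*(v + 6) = v^4 - v^3 - 46*v^2 + 4*v + 168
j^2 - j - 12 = (j - 4)*(j + 3)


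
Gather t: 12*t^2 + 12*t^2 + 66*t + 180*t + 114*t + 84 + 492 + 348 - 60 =24*t^2 + 360*t + 864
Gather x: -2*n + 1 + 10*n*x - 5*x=-2*n + x*(10*n - 5) + 1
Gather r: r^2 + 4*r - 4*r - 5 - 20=r^2 - 25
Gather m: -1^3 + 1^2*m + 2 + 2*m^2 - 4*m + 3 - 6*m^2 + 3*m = 4 - 4*m^2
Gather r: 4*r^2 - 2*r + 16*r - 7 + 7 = 4*r^2 + 14*r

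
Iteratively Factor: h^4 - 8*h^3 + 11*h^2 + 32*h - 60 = (h - 5)*(h^3 - 3*h^2 - 4*h + 12) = (h - 5)*(h - 3)*(h^2 - 4) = (h - 5)*(h - 3)*(h + 2)*(h - 2)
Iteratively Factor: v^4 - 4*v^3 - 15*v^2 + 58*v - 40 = (v + 4)*(v^3 - 8*v^2 + 17*v - 10) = (v - 2)*(v + 4)*(v^2 - 6*v + 5) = (v - 2)*(v - 1)*(v + 4)*(v - 5)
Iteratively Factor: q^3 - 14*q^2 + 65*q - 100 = (q - 5)*(q^2 - 9*q + 20) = (q - 5)^2*(q - 4)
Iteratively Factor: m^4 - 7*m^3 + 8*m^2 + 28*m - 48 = (m - 4)*(m^3 - 3*m^2 - 4*m + 12) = (m - 4)*(m + 2)*(m^2 - 5*m + 6) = (m - 4)*(m - 3)*(m + 2)*(m - 2)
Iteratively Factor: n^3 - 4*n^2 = (n - 4)*(n^2) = n*(n - 4)*(n)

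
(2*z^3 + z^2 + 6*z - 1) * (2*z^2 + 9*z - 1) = 4*z^5 + 20*z^4 + 19*z^3 + 51*z^2 - 15*z + 1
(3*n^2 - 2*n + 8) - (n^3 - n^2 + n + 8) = -n^3 + 4*n^2 - 3*n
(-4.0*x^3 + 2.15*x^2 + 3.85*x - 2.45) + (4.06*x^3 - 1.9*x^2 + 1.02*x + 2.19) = 0.0599999999999996*x^3 + 0.25*x^2 + 4.87*x - 0.26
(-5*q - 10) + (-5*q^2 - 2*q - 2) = -5*q^2 - 7*q - 12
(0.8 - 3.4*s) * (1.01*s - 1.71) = -3.434*s^2 + 6.622*s - 1.368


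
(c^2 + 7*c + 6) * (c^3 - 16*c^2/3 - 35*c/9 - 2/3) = c^5 + 5*c^4/3 - 317*c^3/9 - 539*c^2/9 - 28*c - 4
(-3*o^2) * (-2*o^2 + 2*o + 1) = 6*o^4 - 6*o^3 - 3*o^2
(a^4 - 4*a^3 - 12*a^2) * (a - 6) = a^5 - 10*a^4 + 12*a^3 + 72*a^2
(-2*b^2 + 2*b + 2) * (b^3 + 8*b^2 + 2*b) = -2*b^5 - 14*b^4 + 14*b^3 + 20*b^2 + 4*b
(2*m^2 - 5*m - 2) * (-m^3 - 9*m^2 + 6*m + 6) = -2*m^5 - 13*m^4 + 59*m^3 - 42*m - 12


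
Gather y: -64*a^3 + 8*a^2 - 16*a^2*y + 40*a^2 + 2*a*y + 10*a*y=-64*a^3 + 48*a^2 + y*(-16*a^2 + 12*a)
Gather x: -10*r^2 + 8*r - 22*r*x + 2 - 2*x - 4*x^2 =-10*r^2 + 8*r - 4*x^2 + x*(-22*r - 2) + 2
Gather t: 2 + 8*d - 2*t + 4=8*d - 2*t + 6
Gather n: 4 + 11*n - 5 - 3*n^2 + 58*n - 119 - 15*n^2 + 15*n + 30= -18*n^2 + 84*n - 90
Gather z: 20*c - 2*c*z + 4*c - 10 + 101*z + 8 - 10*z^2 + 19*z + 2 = 24*c - 10*z^2 + z*(120 - 2*c)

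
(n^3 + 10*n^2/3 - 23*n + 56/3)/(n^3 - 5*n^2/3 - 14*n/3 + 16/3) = (n + 7)/(n + 2)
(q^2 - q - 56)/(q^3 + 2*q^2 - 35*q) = (q - 8)/(q*(q - 5))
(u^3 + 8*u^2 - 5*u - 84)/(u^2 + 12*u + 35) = (u^2 + u - 12)/(u + 5)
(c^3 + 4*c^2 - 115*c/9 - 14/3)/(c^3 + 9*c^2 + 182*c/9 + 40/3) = (9*c^2 - 18*c - 7)/(9*c^2 + 27*c + 20)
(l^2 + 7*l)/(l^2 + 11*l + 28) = l/(l + 4)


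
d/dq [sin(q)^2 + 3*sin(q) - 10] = (2*sin(q) + 3)*cos(q)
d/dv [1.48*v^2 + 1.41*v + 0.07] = 2.96*v + 1.41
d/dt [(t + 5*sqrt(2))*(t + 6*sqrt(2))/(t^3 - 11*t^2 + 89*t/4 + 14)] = 4*(-(t + 5*sqrt(2))*(t + 6*sqrt(2))*(12*t^2 - 88*t + 89) + (2*t + 11*sqrt(2))*(4*t^3 - 44*t^2 + 89*t + 56))/(4*t^3 - 44*t^2 + 89*t + 56)^2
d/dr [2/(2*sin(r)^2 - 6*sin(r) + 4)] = (3 - 2*sin(r))*cos(r)/(sin(r)^2 - 3*sin(r) + 2)^2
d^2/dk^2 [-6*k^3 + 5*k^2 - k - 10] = 10 - 36*k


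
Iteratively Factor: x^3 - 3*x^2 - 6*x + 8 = (x + 2)*(x^2 - 5*x + 4) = (x - 4)*(x + 2)*(x - 1)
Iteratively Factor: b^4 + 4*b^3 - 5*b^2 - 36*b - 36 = (b + 3)*(b^3 + b^2 - 8*b - 12) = (b - 3)*(b + 3)*(b^2 + 4*b + 4) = (b - 3)*(b + 2)*(b + 3)*(b + 2)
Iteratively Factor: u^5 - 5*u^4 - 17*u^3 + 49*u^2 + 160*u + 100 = (u + 2)*(u^4 - 7*u^3 - 3*u^2 + 55*u + 50) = (u + 2)^2*(u^3 - 9*u^2 + 15*u + 25) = (u - 5)*(u + 2)^2*(u^2 - 4*u - 5) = (u - 5)*(u + 1)*(u + 2)^2*(u - 5)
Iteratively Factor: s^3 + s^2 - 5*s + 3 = (s + 3)*(s^2 - 2*s + 1) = (s - 1)*(s + 3)*(s - 1)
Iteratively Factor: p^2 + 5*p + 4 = (p + 4)*(p + 1)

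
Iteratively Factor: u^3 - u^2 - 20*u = (u)*(u^2 - u - 20) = u*(u + 4)*(u - 5)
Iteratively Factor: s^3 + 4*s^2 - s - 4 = (s + 1)*(s^2 + 3*s - 4) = (s - 1)*(s + 1)*(s + 4)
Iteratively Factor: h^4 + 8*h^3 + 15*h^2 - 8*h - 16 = (h - 1)*(h^3 + 9*h^2 + 24*h + 16) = (h - 1)*(h + 1)*(h^2 + 8*h + 16) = (h - 1)*(h + 1)*(h + 4)*(h + 4)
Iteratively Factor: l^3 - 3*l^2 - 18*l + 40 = (l - 2)*(l^2 - l - 20) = (l - 2)*(l + 4)*(l - 5)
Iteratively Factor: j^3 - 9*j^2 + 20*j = (j)*(j^2 - 9*j + 20) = j*(j - 5)*(j - 4)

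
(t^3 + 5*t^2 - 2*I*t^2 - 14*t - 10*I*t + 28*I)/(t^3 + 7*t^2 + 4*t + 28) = (t - 2)/(t + 2*I)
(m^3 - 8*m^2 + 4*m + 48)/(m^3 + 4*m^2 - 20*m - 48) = (m - 6)/(m + 6)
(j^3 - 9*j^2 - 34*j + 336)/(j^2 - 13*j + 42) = (j^2 - 2*j - 48)/(j - 6)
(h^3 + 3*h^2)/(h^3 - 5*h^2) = (h + 3)/(h - 5)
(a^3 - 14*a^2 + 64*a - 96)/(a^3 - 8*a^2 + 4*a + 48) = (a - 4)/(a + 2)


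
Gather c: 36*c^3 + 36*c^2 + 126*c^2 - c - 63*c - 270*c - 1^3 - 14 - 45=36*c^3 + 162*c^2 - 334*c - 60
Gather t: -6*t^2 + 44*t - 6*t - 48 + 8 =-6*t^2 + 38*t - 40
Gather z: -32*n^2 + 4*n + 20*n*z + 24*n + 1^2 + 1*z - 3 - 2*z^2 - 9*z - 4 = -32*n^2 + 28*n - 2*z^2 + z*(20*n - 8) - 6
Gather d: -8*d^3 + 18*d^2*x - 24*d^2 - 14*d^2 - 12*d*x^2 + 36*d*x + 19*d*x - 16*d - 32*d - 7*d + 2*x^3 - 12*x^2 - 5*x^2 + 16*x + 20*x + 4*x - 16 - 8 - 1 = -8*d^3 + d^2*(18*x - 38) + d*(-12*x^2 + 55*x - 55) + 2*x^3 - 17*x^2 + 40*x - 25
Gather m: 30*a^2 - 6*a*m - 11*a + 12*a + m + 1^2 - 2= 30*a^2 + a + m*(1 - 6*a) - 1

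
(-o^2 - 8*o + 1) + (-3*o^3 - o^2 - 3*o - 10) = -3*o^3 - 2*o^2 - 11*o - 9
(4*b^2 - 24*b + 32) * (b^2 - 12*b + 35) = 4*b^4 - 72*b^3 + 460*b^2 - 1224*b + 1120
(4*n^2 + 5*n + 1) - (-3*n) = 4*n^2 + 8*n + 1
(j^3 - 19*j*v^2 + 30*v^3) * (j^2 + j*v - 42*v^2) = j^5 + j^4*v - 61*j^3*v^2 + 11*j^2*v^3 + 828*j*v^4 - 1260*v^5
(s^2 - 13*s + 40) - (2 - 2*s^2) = 3*s^2 - 13*s + 38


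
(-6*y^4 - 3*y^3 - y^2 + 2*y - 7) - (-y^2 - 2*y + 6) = -6*y^4 - 3*y^3 + 4*y - 13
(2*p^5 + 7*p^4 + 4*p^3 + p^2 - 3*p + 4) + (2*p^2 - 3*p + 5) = 2*p^5 + 7*p^4 + 4*p^3 + 3*p^2 - 6*p + 9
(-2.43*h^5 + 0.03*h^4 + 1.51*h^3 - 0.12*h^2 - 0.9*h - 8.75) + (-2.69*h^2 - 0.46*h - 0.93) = -2.43*h^5 + 0.03*h^4 + 1.51*h^3 - 2.81*h^2 - 1.36*h - 9.68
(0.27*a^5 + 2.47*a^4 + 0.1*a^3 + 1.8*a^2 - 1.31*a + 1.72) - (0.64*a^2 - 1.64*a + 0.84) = 0.27*a^5 + 2.47*a^4 + 0.1*a^3 + 1.16*a^2 + 0.33*a + 0.88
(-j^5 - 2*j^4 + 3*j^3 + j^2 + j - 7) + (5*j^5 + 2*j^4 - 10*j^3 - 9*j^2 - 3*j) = 4*j^5 - 7*j^3 - 8*j^2 - 2*j - 7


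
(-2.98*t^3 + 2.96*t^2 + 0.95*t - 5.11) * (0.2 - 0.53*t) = 1.5794*t^4 - 2.1648*t^3 + 0.0885*t^2 + 2.8983*t - 1.022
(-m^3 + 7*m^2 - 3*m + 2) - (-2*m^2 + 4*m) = -m^3 + 9*m^2 - 7*m + 2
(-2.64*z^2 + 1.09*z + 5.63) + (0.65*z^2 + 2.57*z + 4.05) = -1.99*z^2 + 3.66*z + 9.68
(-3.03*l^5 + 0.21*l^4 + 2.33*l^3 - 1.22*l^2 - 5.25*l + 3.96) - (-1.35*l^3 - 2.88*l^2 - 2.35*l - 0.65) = -3.03*l^5 + 0.21*l^4 + 3.68*l^3 + 1.66*l^2 - 2.9*l + 4.61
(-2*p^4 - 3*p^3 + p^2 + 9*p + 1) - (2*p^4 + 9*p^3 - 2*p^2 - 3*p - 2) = -4*p^4 - 12*p^3 + 3*p^2 + 12*p + 3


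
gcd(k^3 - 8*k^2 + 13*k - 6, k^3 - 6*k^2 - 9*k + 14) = k - 1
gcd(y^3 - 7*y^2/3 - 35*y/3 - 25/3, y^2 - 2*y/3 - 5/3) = y + 1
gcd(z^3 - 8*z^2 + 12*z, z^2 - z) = z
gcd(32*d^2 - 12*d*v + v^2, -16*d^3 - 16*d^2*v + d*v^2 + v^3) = -4*d + v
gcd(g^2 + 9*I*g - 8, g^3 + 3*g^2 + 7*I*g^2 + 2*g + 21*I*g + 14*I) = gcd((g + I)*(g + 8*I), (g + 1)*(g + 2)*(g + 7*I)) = 1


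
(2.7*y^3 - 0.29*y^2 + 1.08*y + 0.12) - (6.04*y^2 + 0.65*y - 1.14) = 2.7*y^3 - 6.33*y^2 + 0.43*y + 1.26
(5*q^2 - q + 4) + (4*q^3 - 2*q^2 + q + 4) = 4*q^3 + 3*q^2 + 8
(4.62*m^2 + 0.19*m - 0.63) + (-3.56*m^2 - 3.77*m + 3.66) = 1.06*m^2 - 3.58*m + 3.03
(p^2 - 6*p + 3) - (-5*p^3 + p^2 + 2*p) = 5*p^3 - 8*p + 3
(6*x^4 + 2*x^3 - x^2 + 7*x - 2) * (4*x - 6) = 24*x^5 - 28*x^4 - 16*x^3 + 34*x^2 - 50*x + 12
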